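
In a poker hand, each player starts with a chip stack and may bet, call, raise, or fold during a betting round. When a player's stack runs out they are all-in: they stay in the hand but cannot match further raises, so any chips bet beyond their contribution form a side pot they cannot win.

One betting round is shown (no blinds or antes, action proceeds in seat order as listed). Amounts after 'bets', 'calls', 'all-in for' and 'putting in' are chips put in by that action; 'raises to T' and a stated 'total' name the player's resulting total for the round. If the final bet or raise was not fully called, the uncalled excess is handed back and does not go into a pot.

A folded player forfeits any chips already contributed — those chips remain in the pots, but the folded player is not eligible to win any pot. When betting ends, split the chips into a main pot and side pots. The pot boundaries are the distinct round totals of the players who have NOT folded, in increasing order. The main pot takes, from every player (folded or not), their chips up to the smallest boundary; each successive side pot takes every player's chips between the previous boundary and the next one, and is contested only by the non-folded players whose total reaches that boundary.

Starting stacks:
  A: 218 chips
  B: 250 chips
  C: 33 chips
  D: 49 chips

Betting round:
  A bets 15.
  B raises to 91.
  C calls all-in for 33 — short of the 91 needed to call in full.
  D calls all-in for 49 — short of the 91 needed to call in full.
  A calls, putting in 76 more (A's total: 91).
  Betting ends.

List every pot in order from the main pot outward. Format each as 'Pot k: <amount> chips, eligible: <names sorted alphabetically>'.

Contributions: A=91, B=91, C=33, D=49
Pot levels (distinct totals of non-folded players): 33, 49, 91
Layer 1-33: 33 each from A, B, C, D = 33*4 = 132 chips; eligible A, B, C, D
Layer 34-49: 16 each from A, B, D = 16*3 = 48 chips; eligible A, B, D
Layer 50-91: 42 each from A, B = 42*2 = 84 chips; eligible A, B

Pot 1: 132 chips, eligible: A, B, C, D
Pot 2: 48 chips, eligible: A, B, D
Pot 3: 84 chips, eligible: A, B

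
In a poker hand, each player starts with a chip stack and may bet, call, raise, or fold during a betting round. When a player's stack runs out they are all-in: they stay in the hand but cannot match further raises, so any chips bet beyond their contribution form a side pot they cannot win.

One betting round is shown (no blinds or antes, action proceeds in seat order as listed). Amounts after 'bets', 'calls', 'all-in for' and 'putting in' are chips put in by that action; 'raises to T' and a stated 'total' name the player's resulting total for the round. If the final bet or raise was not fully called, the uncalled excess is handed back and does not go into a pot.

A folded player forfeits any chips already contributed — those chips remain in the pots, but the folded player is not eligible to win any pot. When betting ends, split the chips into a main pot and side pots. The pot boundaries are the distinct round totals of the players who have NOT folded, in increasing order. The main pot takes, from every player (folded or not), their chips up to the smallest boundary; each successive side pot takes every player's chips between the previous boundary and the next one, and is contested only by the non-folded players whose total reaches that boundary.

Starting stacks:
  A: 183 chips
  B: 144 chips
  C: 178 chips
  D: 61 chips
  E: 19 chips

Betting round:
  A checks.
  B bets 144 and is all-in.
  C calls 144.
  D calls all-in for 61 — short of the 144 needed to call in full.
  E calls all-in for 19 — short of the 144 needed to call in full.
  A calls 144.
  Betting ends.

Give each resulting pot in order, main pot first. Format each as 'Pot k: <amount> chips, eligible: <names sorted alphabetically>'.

Pot 1: 95 chips, eligible: A, B, C, D, E
Pot 2: 168 chips, eligible: A, B, C, D
Pot 3: 249 chips, eligible: A, B, C

Derivation:
Contributions: A=144, B=144, C=144, D=61, E=19
Pot levels (distinct totals of non-folded players): 19, 61, 144
Layer 1-19: 19 each from A, B, C, D, E = 19*5 = 95 chips; eligible A, B, C, D, E
Layer 20-61: 42 each from A, B, C, D = 42*4 = 168 chips; eligible A, B, C, D
Layer 62-144: 83 each from A, B, C = 83*3 = 249 chips; eligible A, B, C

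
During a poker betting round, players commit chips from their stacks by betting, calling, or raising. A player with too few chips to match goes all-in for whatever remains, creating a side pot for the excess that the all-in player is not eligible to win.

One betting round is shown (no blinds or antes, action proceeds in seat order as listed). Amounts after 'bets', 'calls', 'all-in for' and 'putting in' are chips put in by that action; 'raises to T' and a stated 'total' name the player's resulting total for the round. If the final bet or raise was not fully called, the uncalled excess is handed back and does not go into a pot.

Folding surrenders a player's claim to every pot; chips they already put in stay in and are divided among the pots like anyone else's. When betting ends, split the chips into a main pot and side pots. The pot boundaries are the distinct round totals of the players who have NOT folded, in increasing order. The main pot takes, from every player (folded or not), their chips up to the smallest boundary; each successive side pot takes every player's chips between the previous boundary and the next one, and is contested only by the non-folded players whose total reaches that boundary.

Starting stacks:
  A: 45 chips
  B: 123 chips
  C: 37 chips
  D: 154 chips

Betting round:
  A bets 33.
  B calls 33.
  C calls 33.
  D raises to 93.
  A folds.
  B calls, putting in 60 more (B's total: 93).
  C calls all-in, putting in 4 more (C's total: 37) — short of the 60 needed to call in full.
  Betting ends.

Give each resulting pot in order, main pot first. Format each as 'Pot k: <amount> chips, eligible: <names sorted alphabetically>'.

Pot 1: 144 chips, eligible: B, C, D
Pot 2: 112 chips, eligible: B, D

Derivation:
Contributions: A=33, B=93, C=37, D=93
Folded: A
Pot levels (distinct totals of non-folded players): 37, 93
Layer 1-37: A 33 + B 37 + C 37 + D 37 = 144 chips; eligible B, C, D
Layer 38-93: 56 each from B, D = 56*2 = 112 chips; eligible B, D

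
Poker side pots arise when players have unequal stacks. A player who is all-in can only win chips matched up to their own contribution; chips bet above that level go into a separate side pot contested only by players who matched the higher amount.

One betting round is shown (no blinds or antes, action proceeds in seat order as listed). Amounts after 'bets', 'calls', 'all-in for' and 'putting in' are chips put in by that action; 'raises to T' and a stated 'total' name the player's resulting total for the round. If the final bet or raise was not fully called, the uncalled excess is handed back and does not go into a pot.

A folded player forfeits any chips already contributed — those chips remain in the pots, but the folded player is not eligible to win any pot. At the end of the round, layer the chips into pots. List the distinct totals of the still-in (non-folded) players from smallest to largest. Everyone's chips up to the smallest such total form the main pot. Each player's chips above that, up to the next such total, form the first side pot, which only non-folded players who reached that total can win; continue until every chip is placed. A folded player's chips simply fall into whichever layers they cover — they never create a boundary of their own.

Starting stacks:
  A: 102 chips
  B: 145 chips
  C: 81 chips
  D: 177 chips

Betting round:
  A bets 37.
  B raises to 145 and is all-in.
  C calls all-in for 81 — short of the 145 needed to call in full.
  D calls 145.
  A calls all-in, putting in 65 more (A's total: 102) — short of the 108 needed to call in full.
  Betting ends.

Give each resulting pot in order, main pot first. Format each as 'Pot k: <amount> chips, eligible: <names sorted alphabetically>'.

Pot 1: 324 chips, eligible: A, B, C, D
Pot 2: 63 chips, eligible: A, B, D
Pot 3: 86 chips, eligible: B, D

Derivation:
Contributions: A=102, B=145, C=81, D=145
Pot levels (distinct totals of non-folded players): 81, 102, 145
Layer 1-81: 81 each from A, B, C, D = 81*4 = 324 chips; eligible A, B, C, D
Layer 82-102: 21 each from A, B, D = 21*3 = 63 chips; eligible A, B, D
Layer 103-145: 43 each from B, D = 43*2 = 86 chips; eligible B, D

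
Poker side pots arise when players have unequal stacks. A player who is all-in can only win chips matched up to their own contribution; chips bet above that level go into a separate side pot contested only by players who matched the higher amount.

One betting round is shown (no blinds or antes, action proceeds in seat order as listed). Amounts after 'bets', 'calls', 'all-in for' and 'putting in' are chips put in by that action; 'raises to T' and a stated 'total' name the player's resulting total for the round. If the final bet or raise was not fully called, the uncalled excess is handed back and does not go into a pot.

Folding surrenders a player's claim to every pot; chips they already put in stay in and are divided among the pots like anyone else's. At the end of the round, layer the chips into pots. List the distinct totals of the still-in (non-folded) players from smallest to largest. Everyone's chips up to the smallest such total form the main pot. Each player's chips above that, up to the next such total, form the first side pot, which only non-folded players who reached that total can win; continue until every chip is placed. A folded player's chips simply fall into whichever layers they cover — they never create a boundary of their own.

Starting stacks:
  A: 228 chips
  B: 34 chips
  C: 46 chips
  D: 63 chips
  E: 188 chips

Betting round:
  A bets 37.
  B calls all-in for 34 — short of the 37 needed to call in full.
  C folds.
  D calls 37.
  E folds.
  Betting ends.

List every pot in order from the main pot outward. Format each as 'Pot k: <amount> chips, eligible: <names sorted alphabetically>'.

Contributions: A=37, B=34, D=37
Folded: C, E
Pot levels (distinct totals of non-folded players): 34, 37
Layer 1-34: 34 each from A, B, D = 34*3 = 102 chips; eligible A, B, D
Layer 35-37: 3 each from A, D = 3*2 = 6 chips; eligible A, D

Pot 1: 102 chips, eligible: A, B, D
Pot 2: 6 chips, eligible: A, D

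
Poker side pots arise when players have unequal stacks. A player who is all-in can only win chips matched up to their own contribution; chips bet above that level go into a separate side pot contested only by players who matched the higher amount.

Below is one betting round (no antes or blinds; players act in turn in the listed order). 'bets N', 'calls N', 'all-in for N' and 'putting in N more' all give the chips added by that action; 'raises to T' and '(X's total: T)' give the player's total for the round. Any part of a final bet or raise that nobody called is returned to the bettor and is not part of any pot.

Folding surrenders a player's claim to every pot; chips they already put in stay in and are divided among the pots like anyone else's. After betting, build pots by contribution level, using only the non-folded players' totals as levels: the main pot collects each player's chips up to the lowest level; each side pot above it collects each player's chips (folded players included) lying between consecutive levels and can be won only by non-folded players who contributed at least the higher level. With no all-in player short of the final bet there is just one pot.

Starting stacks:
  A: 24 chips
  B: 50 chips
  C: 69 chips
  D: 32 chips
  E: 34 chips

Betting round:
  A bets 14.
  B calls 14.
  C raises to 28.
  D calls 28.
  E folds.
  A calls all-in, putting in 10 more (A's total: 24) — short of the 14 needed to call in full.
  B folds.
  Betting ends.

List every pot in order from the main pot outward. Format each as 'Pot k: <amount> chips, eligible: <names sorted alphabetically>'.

Contributions: A=24, B=14, C=28, D=28
Folded: B, E
Pot levels (distinct totals of non-folded players): 24, 28
Layer 1-24: A 24 + B 14 + C 24 + D 24 = 86 chips; eligible A, C, D
Layer 25-28: 4 each from C, D = 4*2 = 8 chips; eligible C, D

Pot 1: 86 chips, eligible: A, C, D
Pot 2: 8 chips, eligible: C, D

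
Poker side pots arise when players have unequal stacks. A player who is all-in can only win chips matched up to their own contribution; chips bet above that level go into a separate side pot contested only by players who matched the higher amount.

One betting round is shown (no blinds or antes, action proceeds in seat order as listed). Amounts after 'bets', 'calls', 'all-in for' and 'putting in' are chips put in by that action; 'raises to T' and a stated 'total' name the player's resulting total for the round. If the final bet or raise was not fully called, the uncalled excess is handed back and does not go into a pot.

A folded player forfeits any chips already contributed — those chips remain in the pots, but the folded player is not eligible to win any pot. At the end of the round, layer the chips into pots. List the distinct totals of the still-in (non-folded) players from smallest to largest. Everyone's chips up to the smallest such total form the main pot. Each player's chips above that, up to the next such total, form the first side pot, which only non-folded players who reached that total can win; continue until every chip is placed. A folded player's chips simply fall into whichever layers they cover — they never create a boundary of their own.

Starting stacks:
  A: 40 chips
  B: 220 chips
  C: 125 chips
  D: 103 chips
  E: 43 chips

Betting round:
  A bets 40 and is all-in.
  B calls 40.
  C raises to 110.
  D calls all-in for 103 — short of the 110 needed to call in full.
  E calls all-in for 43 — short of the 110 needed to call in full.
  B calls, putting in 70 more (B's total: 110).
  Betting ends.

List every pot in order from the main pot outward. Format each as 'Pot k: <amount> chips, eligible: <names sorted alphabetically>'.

Contributions: A=40, B=110, C=110, D=103, E=43
Pot levels (distinct totals of non-folded players): 40, 43, 103, 110
Layer 1-40: 40 each from A, B, C, D, E = 40*5 = 200 chips; eligible A, B, C, D, E
Layer 41-43: 3 each from B, C, D, E = 3*4 = 12 chips; eligible B, C, D, E
Layer 44-103: 60 each from B, C, D = 60*3 = 180 chips; eligible B, C, D
Layer 104-110: 7 each from B, C = 7*2 = 14 chips; eligible B, C

Pot 1: 200 chips, eligible: A, B, C, D, E
Pot 2: 12 chips, eligible: B, C, D, E
Pot 3: 180 chips, eligible: B, C, D
Pot 4: 14 chips, eligible: B, C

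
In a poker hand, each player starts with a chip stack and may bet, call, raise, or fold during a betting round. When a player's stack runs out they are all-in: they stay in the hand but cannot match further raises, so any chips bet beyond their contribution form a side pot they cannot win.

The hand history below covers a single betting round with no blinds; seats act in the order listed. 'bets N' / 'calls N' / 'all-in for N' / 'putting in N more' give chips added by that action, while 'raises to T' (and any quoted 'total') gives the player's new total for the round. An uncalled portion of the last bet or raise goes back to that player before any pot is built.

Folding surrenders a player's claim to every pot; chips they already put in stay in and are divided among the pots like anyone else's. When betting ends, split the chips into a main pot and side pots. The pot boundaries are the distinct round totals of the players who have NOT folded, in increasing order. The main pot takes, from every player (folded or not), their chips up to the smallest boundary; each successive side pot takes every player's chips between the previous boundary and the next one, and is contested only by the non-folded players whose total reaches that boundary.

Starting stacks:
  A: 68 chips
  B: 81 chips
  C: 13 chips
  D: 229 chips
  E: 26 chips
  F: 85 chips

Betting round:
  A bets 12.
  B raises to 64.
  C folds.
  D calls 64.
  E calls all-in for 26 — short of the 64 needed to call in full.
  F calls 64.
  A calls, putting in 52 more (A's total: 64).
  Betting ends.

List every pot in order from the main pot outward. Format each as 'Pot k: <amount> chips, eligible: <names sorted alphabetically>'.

Contributions: A=64, B=64, D=64, E=26, F=64
Folded: C
Pot levels (distinct totals of non-folded players): 26, 64
Layer 1-26: 26 each from A, B, D, E, F = 26*5 = 130 chips; eligible A, B, D, E, F
Layer 27-64: 38 each from A, B, D, F = 38*4 = 152 chips; eligible A, B, D, F

Pot 1: 130 chips, eligible: A, B, D, E, F
Pot 2: 152 chips, eligible: A, B, D, F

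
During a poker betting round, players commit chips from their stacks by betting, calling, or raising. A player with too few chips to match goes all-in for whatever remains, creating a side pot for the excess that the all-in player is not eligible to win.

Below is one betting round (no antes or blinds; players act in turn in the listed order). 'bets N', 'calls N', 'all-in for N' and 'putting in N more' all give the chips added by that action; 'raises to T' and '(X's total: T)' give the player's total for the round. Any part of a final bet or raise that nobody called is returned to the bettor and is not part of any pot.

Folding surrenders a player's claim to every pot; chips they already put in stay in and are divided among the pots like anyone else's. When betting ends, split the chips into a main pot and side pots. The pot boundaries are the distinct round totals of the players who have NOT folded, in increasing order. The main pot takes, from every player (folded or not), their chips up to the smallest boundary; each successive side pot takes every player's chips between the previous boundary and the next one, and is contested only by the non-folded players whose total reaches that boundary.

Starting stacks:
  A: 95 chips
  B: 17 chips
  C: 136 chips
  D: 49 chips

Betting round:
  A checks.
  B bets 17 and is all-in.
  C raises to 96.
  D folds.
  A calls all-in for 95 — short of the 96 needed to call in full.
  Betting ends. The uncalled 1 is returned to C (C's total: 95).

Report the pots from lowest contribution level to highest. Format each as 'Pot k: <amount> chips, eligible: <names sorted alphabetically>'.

Contributions (after 1 returned to C): A=95, B=17, C=95
Folded: D
Pot levels (distinct totals of non-folded players): 17, 95
Layer 1-17: 17 each from A, B, C = 17*3 = 51 chips; eligible A, B, C
Layer 18-95: 78 each from A, C = 78*2 = 156 chips; eligible A, C

Pot 1: 51 chips, eligible: A, B, C
Pot 2: 156 chips, eligible: A, C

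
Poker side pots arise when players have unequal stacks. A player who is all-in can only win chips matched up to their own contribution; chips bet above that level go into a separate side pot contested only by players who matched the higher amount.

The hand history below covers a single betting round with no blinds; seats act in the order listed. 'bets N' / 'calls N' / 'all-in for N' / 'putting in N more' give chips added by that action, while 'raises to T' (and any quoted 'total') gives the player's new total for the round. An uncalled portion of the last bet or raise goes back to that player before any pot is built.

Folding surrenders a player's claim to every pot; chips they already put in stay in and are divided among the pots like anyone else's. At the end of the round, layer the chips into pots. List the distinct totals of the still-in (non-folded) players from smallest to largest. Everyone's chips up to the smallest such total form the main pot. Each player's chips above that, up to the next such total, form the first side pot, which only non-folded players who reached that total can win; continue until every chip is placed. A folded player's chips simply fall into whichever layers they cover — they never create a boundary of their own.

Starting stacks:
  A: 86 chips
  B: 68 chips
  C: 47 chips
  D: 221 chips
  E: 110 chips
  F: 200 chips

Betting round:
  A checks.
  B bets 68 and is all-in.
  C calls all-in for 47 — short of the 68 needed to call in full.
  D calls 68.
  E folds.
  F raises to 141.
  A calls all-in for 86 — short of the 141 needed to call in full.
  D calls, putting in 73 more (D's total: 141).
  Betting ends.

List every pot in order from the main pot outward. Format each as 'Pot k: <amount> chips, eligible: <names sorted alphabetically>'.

Contributions: A=86, B=68, C=47, D=141, F=141
Folded: E
Pot levels (distinct totals of non-folded players): 47, 68, 86, 141
Layer 1-47: 47 each from A, B, C, D, F = 47*5 = 235 chips; eligible A, B, C, D, F
Layer 48-68: 21 each from A, B, D, F = 21*4 = 84 chips; eligible A, B, D, F
Layer 69-86: 18 each from A, D, F = 18*3 = 54 chips; eligible A, D, F
Layer 87-141: 55 each from D, F = 55*2 = 110 chips; eligible D, F

Pot 1: 235 chips, eligible: A, B, C, D, F
Pot 2: 84 chips, eligible: A, B, D, F
Pot 3: 54 chips, eligible: A, D, F
Pot 4: 110 chips, eligible: D, F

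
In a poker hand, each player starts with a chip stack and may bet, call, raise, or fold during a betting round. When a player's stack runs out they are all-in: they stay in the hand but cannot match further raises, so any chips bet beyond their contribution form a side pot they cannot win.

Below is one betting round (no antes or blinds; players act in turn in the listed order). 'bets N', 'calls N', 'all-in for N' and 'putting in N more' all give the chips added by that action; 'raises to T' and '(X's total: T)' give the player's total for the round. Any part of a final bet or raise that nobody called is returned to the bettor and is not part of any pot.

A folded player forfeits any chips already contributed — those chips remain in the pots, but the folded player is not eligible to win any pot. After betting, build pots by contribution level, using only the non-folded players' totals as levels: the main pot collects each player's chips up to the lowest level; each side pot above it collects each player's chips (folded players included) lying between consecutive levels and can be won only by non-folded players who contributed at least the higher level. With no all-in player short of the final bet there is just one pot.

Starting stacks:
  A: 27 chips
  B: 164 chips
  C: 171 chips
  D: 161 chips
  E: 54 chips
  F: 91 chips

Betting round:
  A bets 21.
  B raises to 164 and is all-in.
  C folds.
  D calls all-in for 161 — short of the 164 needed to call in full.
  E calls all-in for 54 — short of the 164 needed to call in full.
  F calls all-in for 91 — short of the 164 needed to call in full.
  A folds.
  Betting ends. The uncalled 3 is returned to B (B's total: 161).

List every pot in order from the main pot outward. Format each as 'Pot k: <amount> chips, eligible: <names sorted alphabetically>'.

Contributions (after 3 returned to B): A=21, B=161, D=161, E=54, F=91
Folded: A, C
Pot levels (distinct totals of non-folded players): 54, 91, 161
Layer 1-54: A 21 + B 54 + D 54 + E 54 + F 54 = 237 chips; eligible B, D, E, F
Layer 55-91: 37 each from B, D, F = 37*3 = 111 chips; eligible B, D, F
Layer 92-161: 70 each from B, D = 70*2 = 140 chips; eligible B, D

Pot 1: 237 chips, eligible: B, D, E, F
Pot 2: 111 chips, eligible: B, D, F
Pot 3: 140 chips, eligible: B, D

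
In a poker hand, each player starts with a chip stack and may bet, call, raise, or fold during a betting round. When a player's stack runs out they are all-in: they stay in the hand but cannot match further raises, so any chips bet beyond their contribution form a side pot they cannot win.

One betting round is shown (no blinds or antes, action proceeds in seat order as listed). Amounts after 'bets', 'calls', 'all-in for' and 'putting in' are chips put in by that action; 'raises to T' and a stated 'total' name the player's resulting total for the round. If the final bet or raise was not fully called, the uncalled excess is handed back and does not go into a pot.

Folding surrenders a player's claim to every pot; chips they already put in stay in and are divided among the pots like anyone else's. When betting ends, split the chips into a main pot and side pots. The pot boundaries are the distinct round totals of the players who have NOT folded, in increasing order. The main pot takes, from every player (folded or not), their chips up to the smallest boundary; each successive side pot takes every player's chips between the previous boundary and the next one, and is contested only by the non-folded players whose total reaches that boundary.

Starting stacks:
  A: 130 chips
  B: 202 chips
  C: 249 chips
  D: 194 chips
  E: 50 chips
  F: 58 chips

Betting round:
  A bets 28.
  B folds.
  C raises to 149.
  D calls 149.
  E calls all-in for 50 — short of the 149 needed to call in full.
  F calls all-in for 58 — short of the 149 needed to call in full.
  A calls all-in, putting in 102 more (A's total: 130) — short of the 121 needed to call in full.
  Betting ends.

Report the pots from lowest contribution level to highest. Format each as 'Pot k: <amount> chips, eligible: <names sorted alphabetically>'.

Contributions: A=130, C=149, D=149, E=50, F=58
Folded: B
Pot levels (distinct totals of non-folded players): 50, 58, 130, 149
Layer 1-50: 50 each from A, C, D, E, F = 50*5 = 250 chips; eligible A, C, D, E, F
Layer 51-58: 8 each from A, C, D, F = 8*4 = 32 chips; eligible A, C, D, F
Layer 59-130: 72 each from A, C, D = 72*3 = 216 chips; eligible A, C, D
Layer 131-149: 19 each from C, D = 19*2 = 38 chips; eligible C, D

Pot 1: 250 chips, eligible: A, C, D, E, F
Pot 2: 32 chips, eligible: A, C, D, F
Pot 3: 216 chips, eligible: A, C, D
Pot 4: 38 chips, eligible: C, D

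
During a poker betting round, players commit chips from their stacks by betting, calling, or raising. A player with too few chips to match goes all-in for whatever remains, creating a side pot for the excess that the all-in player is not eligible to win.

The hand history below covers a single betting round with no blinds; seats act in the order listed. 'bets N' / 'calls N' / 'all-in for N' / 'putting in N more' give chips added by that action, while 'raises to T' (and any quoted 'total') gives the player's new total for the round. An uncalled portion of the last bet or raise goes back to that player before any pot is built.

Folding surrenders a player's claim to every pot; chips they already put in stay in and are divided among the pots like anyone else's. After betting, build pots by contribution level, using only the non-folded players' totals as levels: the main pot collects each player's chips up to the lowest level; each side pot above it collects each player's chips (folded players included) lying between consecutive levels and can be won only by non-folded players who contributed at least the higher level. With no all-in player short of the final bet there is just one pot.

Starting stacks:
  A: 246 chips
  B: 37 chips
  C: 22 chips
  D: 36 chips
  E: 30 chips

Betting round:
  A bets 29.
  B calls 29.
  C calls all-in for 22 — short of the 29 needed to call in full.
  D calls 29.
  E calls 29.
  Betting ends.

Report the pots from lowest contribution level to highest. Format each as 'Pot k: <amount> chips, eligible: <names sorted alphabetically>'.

Pot 1: 110 chips, eligible: A, B, C, D, E
Pot 2: 28 chips, eligible: A, B, D, E

Derivation:
Contributions: A=29, B=29, C=22, D=29, E=29
Pot levels (distinct totals of non-folded players): 22, 29
Layer 1-22: 22 each from A, B, C, D, E = 22*5 = 110 chips; eligible A, B, C, D, E
Layer 23-29: 7 each from A, B, D, E = 7*4 = 28 chips; eligible A, B, D, E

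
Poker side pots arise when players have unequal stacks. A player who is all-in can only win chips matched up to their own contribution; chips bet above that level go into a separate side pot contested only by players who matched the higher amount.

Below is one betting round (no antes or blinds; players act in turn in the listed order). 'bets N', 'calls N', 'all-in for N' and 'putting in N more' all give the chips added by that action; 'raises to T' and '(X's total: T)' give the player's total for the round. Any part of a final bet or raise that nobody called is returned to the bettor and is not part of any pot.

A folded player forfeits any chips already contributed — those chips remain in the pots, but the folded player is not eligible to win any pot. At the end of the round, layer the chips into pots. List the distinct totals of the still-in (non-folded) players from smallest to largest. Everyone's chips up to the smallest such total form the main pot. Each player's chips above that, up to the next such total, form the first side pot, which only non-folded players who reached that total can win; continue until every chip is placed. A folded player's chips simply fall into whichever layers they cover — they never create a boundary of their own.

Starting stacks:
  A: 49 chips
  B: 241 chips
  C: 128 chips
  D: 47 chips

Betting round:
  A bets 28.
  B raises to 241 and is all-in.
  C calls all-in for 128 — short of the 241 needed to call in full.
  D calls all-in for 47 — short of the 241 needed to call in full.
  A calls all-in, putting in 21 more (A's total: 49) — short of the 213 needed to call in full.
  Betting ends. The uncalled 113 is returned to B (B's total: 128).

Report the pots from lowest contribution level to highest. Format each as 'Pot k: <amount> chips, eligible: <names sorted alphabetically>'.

Pot 1: 188 chips, eligible: A, B, C, D
Pot 2: 6 chips, eligible: A, B, C
Pot 3: 158 chips, eligible: B, C

Derivation:
Contributions (after 113 returned to B): A=49, B=128, C=128, D=47
Pot levels (distinct totals of non-folded players): 47, 49, 128
Layer 1-47: 47 each from A, B, C, D = 47*4 = 188 chips; eligible A, B, C, D
Layer 48-49: 2 each from A, B, C = 2*3 = 6 chips; eligible A, B, C
Layer 50-128: 79 each from B, C = 79*2 = 158 chips; eligible B, C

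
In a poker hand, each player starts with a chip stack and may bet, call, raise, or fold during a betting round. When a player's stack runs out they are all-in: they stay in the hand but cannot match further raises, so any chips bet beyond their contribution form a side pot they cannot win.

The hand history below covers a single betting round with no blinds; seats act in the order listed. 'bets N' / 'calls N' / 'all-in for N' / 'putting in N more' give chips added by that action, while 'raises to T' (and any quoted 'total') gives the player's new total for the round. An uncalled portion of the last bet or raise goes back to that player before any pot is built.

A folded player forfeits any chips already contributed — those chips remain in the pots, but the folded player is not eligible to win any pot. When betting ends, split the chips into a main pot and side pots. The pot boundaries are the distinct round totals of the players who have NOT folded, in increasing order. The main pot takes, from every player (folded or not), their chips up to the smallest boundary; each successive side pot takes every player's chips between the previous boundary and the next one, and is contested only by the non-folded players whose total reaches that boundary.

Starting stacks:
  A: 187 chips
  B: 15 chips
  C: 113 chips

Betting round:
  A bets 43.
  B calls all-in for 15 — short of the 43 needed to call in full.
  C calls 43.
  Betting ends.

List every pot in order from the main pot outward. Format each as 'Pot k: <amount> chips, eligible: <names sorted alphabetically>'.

Contributions: A=43, B=15, C=43
Pot levels (distinct totals of non-folded players): 15, 43
Layer 1-15: 15 each from A, B, C = 15*3 = 45 chips; eligible A, B, C
Layer 16-43: 28 each from A, C = 28*2 = 56 chips; eligible A, C

Pot 1: 45 chips, eligible: A, B, C
Pot 2: 56 chips, eligible: A, C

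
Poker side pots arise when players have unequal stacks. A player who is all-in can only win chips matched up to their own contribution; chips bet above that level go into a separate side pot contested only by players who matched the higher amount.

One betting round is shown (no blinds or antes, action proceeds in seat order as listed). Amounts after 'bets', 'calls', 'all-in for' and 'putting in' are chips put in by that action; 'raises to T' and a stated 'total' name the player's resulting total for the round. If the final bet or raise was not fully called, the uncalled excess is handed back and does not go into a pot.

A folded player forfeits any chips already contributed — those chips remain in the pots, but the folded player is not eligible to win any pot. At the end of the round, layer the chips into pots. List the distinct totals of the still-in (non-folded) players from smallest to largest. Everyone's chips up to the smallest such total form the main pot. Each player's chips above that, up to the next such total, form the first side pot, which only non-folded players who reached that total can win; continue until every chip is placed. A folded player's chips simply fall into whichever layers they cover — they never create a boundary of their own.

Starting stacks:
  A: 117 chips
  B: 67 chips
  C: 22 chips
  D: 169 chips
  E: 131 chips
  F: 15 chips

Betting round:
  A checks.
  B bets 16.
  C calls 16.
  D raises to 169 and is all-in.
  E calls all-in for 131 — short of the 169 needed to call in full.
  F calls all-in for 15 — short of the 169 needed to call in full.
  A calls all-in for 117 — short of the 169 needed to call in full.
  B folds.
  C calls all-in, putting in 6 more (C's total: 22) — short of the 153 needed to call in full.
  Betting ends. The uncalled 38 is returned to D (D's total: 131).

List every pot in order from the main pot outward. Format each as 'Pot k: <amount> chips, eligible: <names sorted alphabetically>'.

Contributions (after 38 returned to D): A=117, B=16, C=22, D=131, E=131, F=15
Folded: B
Pot levels (distinct totals of non-folded players): 15, 22, 117, 131
Layer 1-15: 15 each from A, B, C, D, E, F = 15*6 = 90 chips; eligible A, C, D, E, F
Layer 16-22: A 7 + B 1 + C 7 + D 7 + E 7 = 29 chips; eligible A, C, D, E
Layer 23-117: 95 each from A, D, E = 95*3 = 285 chips; eligible A, D, E
Layer 118-131: 14 each from D, E = 14*2 = 28 chips; eligible D, E

Pot 1: 90 chips, eligible: A, C, D, E, F
Pot 2: 29 chips, eligible: A, C, D, E
Pot 3: 285 chips, eligible: A, D, E
Pot 4: 28 chips, eligible: D, E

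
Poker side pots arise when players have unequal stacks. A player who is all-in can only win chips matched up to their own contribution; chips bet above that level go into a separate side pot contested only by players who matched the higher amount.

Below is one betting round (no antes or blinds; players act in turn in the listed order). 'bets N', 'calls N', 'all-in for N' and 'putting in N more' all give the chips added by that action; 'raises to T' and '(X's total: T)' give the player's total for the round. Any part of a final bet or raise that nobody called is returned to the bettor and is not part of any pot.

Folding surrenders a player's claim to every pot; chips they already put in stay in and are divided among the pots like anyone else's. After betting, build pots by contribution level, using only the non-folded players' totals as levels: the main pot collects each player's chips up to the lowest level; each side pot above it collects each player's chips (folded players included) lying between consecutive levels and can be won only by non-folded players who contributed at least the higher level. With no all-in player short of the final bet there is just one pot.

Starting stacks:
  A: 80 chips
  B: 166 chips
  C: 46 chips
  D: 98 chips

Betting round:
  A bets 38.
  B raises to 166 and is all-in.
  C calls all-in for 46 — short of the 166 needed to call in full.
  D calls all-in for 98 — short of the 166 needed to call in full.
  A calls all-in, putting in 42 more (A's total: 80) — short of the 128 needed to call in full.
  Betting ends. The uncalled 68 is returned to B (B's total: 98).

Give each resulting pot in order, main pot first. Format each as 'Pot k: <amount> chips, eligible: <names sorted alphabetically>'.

Pot 1: 184 chips, eligible: A, B, C, D
Pot 2: 102 chips, eligible: A, B, D
Pot 3: 36 chips, eligible: B, D

Derivation:
Contributions (after 68 returned to B): A=80, B=98, C=46, D=98
Pot levels (distinct totals of non-folded players): 46, 80, 98
Layer 1-46: 46 each from A, B, C, D = 46*4 = 184 chips; eligible A, B, C, D
Layer 47-80: 34 each from A, B, D = 34*3 = 102 chips; eligible A, B, D
Layer 81-98: 18 each from B, D = 18*2 = 36 chips; eligible B, D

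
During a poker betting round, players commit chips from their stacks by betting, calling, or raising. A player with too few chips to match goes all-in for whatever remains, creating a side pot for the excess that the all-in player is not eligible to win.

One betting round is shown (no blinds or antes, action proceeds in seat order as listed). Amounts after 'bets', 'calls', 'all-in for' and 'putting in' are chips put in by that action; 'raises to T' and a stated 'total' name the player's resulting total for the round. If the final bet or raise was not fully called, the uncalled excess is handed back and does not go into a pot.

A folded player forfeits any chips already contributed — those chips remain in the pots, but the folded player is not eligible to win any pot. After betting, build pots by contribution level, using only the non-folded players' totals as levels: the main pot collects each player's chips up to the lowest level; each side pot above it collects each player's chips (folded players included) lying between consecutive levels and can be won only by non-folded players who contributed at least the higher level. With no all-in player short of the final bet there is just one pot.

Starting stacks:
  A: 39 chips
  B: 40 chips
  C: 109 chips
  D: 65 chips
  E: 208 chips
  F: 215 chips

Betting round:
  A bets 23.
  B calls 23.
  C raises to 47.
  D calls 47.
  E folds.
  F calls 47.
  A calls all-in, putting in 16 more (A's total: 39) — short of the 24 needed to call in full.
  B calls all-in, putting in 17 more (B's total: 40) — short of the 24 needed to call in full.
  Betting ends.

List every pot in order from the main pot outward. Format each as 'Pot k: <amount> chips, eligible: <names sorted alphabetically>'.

Pot 1: 195 chips, eligible: A, B, C, D, F
Pot 2: 4 chips, eligible: B, C, D, F
Pot 3: 21 chips, eligible: C, D, F

Derivation:
Contributions: A=39, B=40, C=47, D=47, F=47
Folded: E
Pot levels (distinct totals of non-folded players): 39, 40, 47
Layer 1-39: 39 each from A, B, C, D, F = 39*5 = 195 chips; eligible A, B, C, D, F
Layer 40-40: 1 each from B, C, D, F = 1*4 = 4 chips; eligible B, C, D, F
Layer 41-47: 7 each from C, D, F = 7*3 = 21 chips; eligible C, D, F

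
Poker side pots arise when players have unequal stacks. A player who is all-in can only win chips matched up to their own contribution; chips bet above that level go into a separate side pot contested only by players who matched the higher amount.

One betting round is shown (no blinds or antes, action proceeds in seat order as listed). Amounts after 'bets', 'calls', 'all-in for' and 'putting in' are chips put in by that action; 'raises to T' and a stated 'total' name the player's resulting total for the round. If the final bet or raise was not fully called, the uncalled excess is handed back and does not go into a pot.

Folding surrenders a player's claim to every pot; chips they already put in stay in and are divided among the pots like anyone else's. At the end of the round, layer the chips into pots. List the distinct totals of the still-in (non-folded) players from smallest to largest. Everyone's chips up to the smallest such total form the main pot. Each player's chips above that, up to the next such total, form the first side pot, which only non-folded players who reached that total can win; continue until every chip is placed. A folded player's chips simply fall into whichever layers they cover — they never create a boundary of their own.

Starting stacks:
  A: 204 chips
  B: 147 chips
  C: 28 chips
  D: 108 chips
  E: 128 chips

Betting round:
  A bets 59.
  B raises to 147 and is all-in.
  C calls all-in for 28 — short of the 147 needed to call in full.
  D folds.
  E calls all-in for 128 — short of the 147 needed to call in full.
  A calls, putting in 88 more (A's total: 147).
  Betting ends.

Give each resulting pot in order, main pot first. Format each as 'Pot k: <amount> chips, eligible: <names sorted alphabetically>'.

Contributions: A=147, B=147, C=28, E=128
Folded: D
Pot levels (distinct totals of non-folded players): 28, 128, 147
Layer 1-28: 28 each from A, B, C, E = 28*4 = 112 chips; eligible A, B, C, E
Layer 29-128: 100 each from A, B, E = 100*3 = 300 chips; eligible A, B, E
Layer 129-147: 19 each from A, B = 19*2 = 38 chips; eligible A, B

Pot 1: 112 chips, eligible: A, B, C, E
Pot 2: 300 chips, eligible: A, B, E
Pot 3: 38 chips, eligible: A, B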